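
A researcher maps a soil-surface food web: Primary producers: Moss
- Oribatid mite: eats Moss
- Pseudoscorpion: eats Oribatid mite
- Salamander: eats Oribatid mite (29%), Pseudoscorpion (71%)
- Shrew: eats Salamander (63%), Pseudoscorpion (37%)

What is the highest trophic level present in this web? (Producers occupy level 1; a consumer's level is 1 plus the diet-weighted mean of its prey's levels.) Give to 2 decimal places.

4.45

Oribatid mite: 1 + 1 = 2
Pseudoscorpion: 1 + 2 = 3
Salamander: 1 + (0.29×2 + 0.71×3) = 3.71
Shrew: 1 + (0.63×3.71 + 0.37×3) = 4.4473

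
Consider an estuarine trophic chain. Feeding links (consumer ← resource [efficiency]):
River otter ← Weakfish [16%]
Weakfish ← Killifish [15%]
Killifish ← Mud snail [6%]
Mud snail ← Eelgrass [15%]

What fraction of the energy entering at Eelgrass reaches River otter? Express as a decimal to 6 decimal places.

Product of link efficiencies: 0.15 × 0.06 × 0.15 × 0.16 = 0.000216

0.000216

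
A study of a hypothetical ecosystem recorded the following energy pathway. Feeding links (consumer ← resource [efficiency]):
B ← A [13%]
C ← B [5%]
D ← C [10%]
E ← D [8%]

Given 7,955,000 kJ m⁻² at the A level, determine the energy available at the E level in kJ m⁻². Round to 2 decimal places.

413.66 kJ m⁻²

B: 7955000 × 0.13 = 1034150 kJ m⁻²
C: 1034150 × 0.05 = 51707.5 kJ m⁻²
D: 51707.5 × 0.1 = 5170.75 kJ m⁻²
E: 5170.75 × 0.08 = 413.66 kJ m⁻²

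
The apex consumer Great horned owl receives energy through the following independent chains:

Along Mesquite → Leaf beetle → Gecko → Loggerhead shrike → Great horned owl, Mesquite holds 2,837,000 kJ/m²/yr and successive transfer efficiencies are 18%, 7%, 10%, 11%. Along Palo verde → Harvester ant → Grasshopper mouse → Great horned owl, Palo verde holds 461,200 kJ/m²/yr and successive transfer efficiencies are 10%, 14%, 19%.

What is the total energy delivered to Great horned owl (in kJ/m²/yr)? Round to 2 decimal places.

1620.00 kJ/m²/yr

Via Mesquite: 2837000 × 0.18 × 0.07 × 0.1 × 0.11 = 393.2082 kJ/m²/yr
Via Palo verde: 461200 × 0.1 × 0.14 × 0.19 = 1226.792 kJ/m²/yr
Total at Great horned owl: 393.2082 + 1226.792 = 1620.0002 kJ/m²/yr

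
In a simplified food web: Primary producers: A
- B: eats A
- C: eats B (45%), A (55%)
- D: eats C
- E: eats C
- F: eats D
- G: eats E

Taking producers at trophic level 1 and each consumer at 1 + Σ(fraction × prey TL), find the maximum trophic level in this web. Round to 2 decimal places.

4.45

B: 1 + 1 = 2
C: 1 + (0.45×2 + 0.55×1) = 2.45
D: 1 + 2.45 = 3.45
E: 1 + 2.45 = 3.45
F: 1 + 3.45 = 4.45
G: 1 + 3.45 = 4.45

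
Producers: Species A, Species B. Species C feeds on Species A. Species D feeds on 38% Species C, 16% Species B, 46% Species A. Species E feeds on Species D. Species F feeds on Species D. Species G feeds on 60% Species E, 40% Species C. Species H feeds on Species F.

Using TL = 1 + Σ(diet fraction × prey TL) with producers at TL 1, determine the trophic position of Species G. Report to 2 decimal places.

Species C: 1 + 1 = 2
Species D: 1 + (0.38×2 + 0.16×1 + 0.46×1) = 2.38
Species E: 1 + 2.38 = 3.38
Species F: 1 + 2.38 = 3.38
Species G: 1 + (0.6×3.38 + 0.4×2) = 3.828
Species H: 1 + 3.38 = 4.38

3.83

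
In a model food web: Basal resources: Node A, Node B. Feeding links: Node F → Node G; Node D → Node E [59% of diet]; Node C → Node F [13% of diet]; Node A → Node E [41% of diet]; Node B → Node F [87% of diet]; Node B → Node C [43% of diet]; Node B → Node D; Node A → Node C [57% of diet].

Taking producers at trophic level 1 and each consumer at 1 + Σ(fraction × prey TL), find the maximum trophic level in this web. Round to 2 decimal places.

Node C: 1 + (0.43×1 + 0.57×1) = 2
Node D: 1 + 1 = 2
Node E: 1 + (0.59×2 + 0.41×1) = 2.59
Node F: 1 + (0.87×1 + 0.13×2) = 2.13
Node G: 1 + 2.13 = 3.13

3.13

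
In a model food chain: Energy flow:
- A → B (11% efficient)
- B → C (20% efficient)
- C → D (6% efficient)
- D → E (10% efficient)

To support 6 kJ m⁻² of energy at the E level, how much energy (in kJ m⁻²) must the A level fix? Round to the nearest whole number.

Cumulative transfer efficiency: 0.11 × 0.2 × 0.06 × 0.1 = 0.000132
A energy = 6 / 0.000132 = 45455 kJ m⁻²

45455 kJ m⁻²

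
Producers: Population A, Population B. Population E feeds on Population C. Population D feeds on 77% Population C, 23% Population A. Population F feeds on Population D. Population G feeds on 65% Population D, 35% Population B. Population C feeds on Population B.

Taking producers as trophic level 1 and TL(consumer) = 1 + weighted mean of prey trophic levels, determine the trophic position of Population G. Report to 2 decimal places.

3.15

Population C: 1 + 1 = 2
Population D: 1 + (0.77×2 + 0.23×1) = 2.77
Population E: 1 + 2 = 3
Population F: 1 + 2.77 = 3.77
Population G: 1 + (0.65×2.77 + 0.35×1) = 3.1505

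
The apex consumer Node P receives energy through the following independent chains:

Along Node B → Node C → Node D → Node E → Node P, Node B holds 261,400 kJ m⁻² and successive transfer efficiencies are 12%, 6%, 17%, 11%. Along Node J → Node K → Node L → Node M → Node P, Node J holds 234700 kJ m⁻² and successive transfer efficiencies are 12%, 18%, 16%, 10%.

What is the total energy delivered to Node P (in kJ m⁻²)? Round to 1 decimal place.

116.3 kJ m⁻²

Via Node B: 261400 × 0.12 × 0.06 × 0.17 × 0.11 = 35.194896 kJ m⁻²
Via Node J: 234700 × 0.12 × 0.18 × 0.16 × 0.1 = 81.11232 kJ m⁻²
Total at Node P: 35.194896 + 81.11232 = 116.307216 kJ m⁻²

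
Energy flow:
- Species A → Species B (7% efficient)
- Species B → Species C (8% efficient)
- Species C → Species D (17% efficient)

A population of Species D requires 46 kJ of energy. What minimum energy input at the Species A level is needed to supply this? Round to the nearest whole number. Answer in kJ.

48319 kJ

Cumulative transfer efficiency: 0.07 × 0.08 × 0.17 = 0.000952
Species A energy = 46 / 0.000952 = 48319 kJ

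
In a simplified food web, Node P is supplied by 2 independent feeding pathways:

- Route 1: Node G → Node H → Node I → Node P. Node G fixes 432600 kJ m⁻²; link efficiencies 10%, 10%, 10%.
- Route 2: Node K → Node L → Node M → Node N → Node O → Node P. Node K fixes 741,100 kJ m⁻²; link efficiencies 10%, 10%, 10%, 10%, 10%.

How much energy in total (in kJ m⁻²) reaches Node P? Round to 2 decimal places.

440.01 kJ m⁻²

Route 1: 432600 × 0.1 × 0.1 × 0.1 = 432.6 kJ m⁻²
Route 2: 741100 × 0.1 × 0.1 × 0.1 × 0.1 × 0.1 = 7.411 kJ m⁻²
Total at Node P: 432.6 + 7.411 = 440.011 kJ m⁻²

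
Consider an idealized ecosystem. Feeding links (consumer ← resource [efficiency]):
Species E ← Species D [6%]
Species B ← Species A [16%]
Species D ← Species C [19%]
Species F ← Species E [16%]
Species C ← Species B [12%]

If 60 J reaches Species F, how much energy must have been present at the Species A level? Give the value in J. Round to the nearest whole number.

1713268 J

Cumulative transfer efficiency: 0.16 × 0.12 × 0.19 × 0.06 × 0.16 = 0.0000350208
Species A energy = 60 / 0.0000350208 = 1713268 J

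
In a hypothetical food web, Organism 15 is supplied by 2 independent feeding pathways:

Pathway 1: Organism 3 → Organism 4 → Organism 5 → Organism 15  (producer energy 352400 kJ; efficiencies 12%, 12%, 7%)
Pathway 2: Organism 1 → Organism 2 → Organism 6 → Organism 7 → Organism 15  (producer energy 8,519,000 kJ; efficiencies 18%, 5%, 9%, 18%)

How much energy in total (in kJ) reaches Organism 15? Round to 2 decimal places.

Pathway 1: 352400 × 0.12 × 0.12 × 0.07 = 355.2192 kJ
Pathway 2: 8519000 × 0.18 × 0.05 × 0.09 × 0.18 = 1242.0702 kJ
Total at Organism 15: 355.2192 + 1242.0702 = 1597.2894 kJ

1597.29 kJ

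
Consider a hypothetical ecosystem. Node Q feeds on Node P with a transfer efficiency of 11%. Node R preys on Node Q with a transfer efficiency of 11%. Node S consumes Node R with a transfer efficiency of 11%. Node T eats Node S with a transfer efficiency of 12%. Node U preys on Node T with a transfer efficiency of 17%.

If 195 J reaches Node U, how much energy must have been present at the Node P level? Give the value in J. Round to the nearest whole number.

Cumulative transfer efficiency: 0.11 × 0.11 × 0.11 × 0.12 × 0.17 = 0.0000271524
Node P energy = 195 / 0.0000271524 = 7181686 J

7181686 J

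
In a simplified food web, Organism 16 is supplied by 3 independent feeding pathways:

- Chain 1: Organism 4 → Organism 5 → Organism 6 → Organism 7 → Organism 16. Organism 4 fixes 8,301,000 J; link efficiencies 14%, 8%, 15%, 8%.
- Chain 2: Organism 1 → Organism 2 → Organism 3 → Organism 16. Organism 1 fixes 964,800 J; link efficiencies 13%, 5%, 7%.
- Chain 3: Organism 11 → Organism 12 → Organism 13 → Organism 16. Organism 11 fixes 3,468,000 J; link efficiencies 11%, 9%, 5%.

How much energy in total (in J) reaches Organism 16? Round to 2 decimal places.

Chain 1: 8301000 × 0.14 × 0.08 × 0.15 × 0.08 = 1115.6544 J
Chain 2: 964800 × 0.13 × 0.05 × 0.07 = 438.984 J
Chain 3: 3468000 × 0.11 × 0.09 × 0.05 = 1716.66 J
Total at Organism 16: 1115.6544 + 438.984 + 1716.66 = 3271.2984 J

3271.30 J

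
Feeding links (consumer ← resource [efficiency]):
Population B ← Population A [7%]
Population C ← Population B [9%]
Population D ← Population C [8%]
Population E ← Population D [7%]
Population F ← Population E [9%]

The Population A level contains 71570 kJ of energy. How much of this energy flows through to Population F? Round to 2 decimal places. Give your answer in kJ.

Population B: 71570 × 0.07 = 5009.9 kJ
Population C: 5009.9 × 0.09 = 450.891 kJ
Population D: 450.891 × 0.08 = 36.07128 kJ
Population E: 36.07128 × 0.07 = 2.5249896 kJ
Population F: 2.5249896 × 0.09 = 0.227249064 kJ

0.23 kJ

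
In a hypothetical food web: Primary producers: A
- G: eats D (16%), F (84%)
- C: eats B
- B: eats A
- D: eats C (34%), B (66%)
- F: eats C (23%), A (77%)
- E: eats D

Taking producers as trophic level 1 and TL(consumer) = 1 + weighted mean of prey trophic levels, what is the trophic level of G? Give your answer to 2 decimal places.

3.60

B: 1 + 1 = 2
C: 1 + 2 = 3
D: 1 + (0.34×3 + 0.66×2) = 3.34
E: 1 + 3.34 = 4.34
F: 1 + (0.23×3 + 0.77×1) = 2.46
G: 1 + (0.16×3.34 + 0.84×2.46) = 3.6008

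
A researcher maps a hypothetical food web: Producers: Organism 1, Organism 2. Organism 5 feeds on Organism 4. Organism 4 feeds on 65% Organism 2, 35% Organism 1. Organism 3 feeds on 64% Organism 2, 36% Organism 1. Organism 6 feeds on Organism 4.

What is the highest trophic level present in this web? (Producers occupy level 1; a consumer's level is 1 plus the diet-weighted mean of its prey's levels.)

Organism 3: 1 + (0.64×1 + 0.36×1) = 2
Organism 4: 1 + (0.65×1 + 0.35×1) = 2
Organism 5: 1 + 2 = 3
Organism 6: 1 + 2 = 3

3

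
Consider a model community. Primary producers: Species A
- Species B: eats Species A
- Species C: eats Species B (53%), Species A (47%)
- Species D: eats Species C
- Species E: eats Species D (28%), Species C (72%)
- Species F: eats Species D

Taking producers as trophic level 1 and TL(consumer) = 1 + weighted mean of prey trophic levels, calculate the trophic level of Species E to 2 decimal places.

Species B: 1 + 1 = 2
Species C: 1 + (0.53×2 + 0.47×1) = 2.53
Species D: 1 + 2.53 = 3.53
Species E: 1 + (0.28×3.53 + 0.72×2.53) = 3.81
Species F: 1 + 3.53 = 4.53

3.81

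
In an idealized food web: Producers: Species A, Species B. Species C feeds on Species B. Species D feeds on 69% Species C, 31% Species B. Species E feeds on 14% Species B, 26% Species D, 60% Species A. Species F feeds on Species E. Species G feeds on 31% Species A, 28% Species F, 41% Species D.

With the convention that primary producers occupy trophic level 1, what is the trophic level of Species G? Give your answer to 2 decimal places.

Species C: 1 + 1 = 2
Species D: 1 + (0.69×2 + 0.31×1) = 2.69
Species E: 1 + (0.14×1 + 0.26×2.69 + 0.6×1) = 2.4394
Species F: 1 + 2.4394 = 3.4394
Species G: 1 + (0.31×1 + 0.28×3.4394 + 0.41×2.69) = 3.375932

3.38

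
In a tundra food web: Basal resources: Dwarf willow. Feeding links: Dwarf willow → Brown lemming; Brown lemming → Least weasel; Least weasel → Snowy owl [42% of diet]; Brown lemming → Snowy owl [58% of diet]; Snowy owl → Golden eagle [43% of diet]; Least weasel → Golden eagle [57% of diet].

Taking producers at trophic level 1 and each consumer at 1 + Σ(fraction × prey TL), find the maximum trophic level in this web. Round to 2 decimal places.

4.18

Brown lemming: 1 + 1 = 2
Least weasel: 1 + 2 = 3
Snowy owl: 1 + (0.42×3 + 0.58×2) = 3.42
Golden eagle: 1 + (0.43×3.42 + 0.57×3) = 4.1806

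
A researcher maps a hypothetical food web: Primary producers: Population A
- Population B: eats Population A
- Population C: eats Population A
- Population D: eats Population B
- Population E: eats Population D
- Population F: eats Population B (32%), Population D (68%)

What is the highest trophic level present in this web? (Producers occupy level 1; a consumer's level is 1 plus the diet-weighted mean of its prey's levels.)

Population B: 1 + 1 = 2
Population C: 1 + 1 = 2
Population D: 1 + 2 = 3
Population E: 1 + 3 = 4
Population F: 1 + (0.32×2 + 0.68×3) = 3.68

4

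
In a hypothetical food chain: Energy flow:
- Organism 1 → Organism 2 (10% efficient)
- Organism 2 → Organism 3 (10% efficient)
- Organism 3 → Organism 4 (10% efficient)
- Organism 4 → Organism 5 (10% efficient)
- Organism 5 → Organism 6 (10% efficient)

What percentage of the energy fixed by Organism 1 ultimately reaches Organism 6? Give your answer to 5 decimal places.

Product of link efficiencies: 0.1 × 0.1 × 0.1 × 0.1 × 0.1 = 0.00001
As a percentage: 0.00001 × 100 = 0.00100%

0.00100%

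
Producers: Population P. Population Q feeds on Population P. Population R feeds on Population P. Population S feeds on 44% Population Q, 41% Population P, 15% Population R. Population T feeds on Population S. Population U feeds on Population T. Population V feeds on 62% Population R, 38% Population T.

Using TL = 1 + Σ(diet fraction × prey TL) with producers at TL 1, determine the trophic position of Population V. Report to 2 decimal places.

Population Q: 1 + 1 = 2
Population R: 1 + 1 = 2
Population S: 1 + (0.44×2 + 0.41×1 + 0.15×2) = 2.59
Population T: 1 + 2.59 = 3.59
Population U: 1 + 3.59 = 4.59
Population V: 1 + (0.62×2 + 0.38×3.59) = 3.6042

3.60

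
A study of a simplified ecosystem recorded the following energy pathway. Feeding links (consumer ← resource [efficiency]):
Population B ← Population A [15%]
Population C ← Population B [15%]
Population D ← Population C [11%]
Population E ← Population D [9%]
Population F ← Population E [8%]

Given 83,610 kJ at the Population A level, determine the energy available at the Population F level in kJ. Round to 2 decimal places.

1.49 kJ

Population B: 83610 × 0.15 = 12541.5 kJ
Population C: 12541.5 × 0.15 = 1881.225 kJ
Population D: 1881.225 × 0.11 = 206.93475 kJ
Population E: 206.93475 × 0.09 = 18.6241275 kJ
Population F: 18.6241275 × 0.08 = 1.4899302 kJ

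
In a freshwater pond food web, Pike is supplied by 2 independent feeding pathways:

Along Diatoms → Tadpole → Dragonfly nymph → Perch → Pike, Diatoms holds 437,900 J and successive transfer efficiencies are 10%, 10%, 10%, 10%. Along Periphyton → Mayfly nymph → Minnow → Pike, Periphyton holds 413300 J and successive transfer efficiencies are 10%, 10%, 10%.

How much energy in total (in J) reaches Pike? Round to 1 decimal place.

457.1 J

Via Diatoms: 437900 × 0.1 × 0.1 × 0.1 × 0.1 = 43.79 J
Via Periphyton: 413300 × 0.1 × 0.1 × 0.1 = 413.3 J
Total at Pike: 43.79 + 413.3 = 457.09 J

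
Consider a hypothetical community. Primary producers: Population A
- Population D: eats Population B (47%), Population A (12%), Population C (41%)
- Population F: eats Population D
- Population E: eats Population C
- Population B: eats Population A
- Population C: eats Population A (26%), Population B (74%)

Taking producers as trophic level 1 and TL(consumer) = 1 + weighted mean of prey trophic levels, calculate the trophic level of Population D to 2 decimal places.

3.18

Population B: 1 + 1 = 2
Population C: 1 + (0.26×1 + 0.74×2) = 2.74
Population D: 1 + (0.47×2 + 0.12×1 + 0.41×2.74) = 3.1834
Population E: 1 + 2.74 = 3.74
Population F: 1 + 3.1834 = 4.1834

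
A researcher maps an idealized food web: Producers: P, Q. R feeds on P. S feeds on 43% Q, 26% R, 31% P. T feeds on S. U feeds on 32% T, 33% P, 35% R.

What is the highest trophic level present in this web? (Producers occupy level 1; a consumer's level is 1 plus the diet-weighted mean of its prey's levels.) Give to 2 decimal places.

R: 1 + 1 = 2
S: 1 + (0.43×1 + 0.26×2 + 0.31×1) = 2.26
T: 1 + 2.26 = 3.26
U: 1 + (0.32×3.26 + 0.33×1 + 0.35×2) = 3.0732

3.26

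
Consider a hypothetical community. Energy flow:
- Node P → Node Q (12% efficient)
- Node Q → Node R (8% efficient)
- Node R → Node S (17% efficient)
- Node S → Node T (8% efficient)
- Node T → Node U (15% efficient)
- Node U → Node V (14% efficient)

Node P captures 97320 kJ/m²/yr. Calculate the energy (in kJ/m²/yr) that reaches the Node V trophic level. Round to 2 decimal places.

0.27 kJ/m²/yr

Node Q: 97320 × 0.12 = 11678.4 kJ/m²/yr
Node R: 11678.4 × 0.08 = 934.272 kJ/m²/yr
Node S: 934.272 × 0.17 = 158.82624 kJ/m²/yr
Node T: 158.82624 × 0.08 = 12.7060992 kJ/m²/yr
Node U: 12.7060992 × 0.15 = 1.90591488 kJ/m²/yr
Node V: 1.90591488 × 0.14 = 0.2668280832 kJ/m²/yr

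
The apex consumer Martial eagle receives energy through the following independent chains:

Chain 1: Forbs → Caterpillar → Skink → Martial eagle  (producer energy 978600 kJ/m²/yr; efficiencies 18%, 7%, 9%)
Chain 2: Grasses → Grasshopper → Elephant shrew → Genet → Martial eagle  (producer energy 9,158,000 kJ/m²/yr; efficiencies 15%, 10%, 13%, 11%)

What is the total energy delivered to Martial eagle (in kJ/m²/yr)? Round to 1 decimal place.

3074.1 kJ/m²/yr

Chain 1: 978600 × 0.18 × 0.07 × 0.09 = 1109.7324 kJ/m²/yr
Chain 2: 9158000 × 0.15 × 0.1 × 0.13 × 0.11 = 1964.391 kJ/m²/yr
Total at Martial eagle: 1109.7324 + 1964.391 = 3074.1234 kJ/m²/yr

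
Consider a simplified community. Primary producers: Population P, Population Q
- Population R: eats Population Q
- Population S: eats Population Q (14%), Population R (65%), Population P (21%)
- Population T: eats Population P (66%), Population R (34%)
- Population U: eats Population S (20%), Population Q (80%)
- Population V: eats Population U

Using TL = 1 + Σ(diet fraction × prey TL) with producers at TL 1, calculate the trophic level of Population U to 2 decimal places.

Population R: 1 + 1 = 2
Population S: 1 + (0.14×1 + 0.65×2 + 0.21×1) = 2.65
Population T: 1 + (0.66×1 + 0.34×2) = 2.34
Population U: 1 + (0.2×2.65 + 0.8×1) = 2.33
Population V: 1 + 2.33 = 3.33

2.33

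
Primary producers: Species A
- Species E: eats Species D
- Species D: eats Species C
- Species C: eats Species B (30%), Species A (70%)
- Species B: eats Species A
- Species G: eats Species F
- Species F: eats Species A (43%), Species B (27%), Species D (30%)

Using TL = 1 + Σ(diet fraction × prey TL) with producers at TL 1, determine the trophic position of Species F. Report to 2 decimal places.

2.96

Species B: 1 + 1 = 2
Species C: 1 + (0.3×2 + 0.7×1) = 2.3
Species D: 1 + 2.3 = 3.3
Species E: 1 + 3.3 = 4.3
Species F: 1 + (0.43×1 + 0.27×2 + 0.3×3.3) = 2.96
Species G: 1 + 2.96 = 3.96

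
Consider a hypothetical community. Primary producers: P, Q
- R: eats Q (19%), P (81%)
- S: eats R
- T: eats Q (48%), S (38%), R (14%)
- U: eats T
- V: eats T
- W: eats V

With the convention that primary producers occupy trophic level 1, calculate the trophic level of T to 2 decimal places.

2.90

R: 1 + (0.19×1 + 0.81×1) = 2
S: 1 + 2 = 3
T: 1 + (0.48×1 + 0.38×3 + 0.14×2) = 2.9
U: 1 + 2.9 = 3.9
V: 1 + 2.9 = 3.9
W: 1 + 3.9 = 4.9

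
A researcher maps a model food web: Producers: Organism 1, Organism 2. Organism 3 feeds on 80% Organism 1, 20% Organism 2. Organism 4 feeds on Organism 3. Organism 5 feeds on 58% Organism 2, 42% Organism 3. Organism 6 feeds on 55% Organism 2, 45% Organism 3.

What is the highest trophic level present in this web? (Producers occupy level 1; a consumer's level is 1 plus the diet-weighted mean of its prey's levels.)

Organism 3: 1 + (0.8×1 + 0.2×1) = 2
Organism 4: 1 + 2 = 3
Organism 5: 1 + (0.58×1 + 0.42×2) = 2.42
Organism 6: 1 + (0.55×1 + 0.45×2) = 2.45

3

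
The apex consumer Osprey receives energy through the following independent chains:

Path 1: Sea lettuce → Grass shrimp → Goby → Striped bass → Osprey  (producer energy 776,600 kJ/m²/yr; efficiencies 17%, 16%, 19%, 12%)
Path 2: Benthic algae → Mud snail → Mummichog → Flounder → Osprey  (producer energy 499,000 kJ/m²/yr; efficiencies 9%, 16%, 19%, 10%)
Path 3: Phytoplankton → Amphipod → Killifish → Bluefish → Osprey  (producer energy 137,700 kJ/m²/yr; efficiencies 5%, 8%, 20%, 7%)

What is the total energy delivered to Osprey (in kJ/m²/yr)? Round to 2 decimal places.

625.85 kJ/m²/yr

Path 1: 776600 × 0.17 × 0.16 × 0.19 × 0.12 = 481.616256 kJ/m²/yr
Path 2: 499000 × 0.09 × 0.16 × 0.19 × 0.1 = 136.5264 kJ/m²/yr
Path 3: 137700 × 0.05 × 0.08 × 0.2 × 0.07 = 7.7112 kJ/m²/yr
Total at Osprey: 481.616256 + 136.5264 + 7.7112 = 625.853856 kJ/m²/yr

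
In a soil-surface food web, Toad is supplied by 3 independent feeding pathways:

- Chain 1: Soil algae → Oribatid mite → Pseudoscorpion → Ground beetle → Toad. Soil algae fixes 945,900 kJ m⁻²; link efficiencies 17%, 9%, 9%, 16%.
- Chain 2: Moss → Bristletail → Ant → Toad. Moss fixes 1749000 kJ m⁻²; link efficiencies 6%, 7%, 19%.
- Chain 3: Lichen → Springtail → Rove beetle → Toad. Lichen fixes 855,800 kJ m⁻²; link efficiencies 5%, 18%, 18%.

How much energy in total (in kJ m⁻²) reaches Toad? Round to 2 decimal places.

Chain 1: 945900 × 0.17 × 0.09 × 0.09 × 0.16 = 208.400688 kJ m⁻²
Chain 2: 1749000 × 0.06 × 0.07 × 0.19 = 1395.702 kJ m⁻²
Chain 3: 855800 × 0.05 × 0.18 × 0.18 = 1386.396 kJ m⁻²
Total at Toad: 208.400688 + 1395.702 + 1386.396 = 2990.498688 kJ m⁻²

2990.50 kJ m⁻²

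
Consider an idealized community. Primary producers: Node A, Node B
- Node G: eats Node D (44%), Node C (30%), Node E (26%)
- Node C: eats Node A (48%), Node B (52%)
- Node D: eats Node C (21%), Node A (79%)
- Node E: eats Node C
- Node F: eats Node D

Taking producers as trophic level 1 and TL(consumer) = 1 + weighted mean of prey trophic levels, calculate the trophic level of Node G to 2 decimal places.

3.35

Node C: 1 + (0.48×1 + 0.52×1) = 2
Node D: 1 + (0.21×2 + 0.79×1) = 2.21
Node E: 1 + 2 = 3
Node F: 1 + 2.21 = 3.21
Node G: 1 + (0.44×2.21 + 0.3×2 + 0.26×3) = 3.3524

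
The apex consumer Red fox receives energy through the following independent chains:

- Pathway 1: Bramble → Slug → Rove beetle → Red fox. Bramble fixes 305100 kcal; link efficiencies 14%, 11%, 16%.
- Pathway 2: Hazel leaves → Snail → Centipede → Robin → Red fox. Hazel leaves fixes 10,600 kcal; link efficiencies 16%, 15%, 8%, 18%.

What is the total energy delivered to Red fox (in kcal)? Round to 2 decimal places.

755.43 kcal

Pathway 1: 305100 × 0.14 × 0.11 × 0.16 = 751.7664 kcal
Pathway 2: 10600 × 0.16 × 0.15 × 0.08 × 0.18 = 3.66336 kcal
Total at Red fox: 751.7664 + 3.66336 = 755.42976 kcal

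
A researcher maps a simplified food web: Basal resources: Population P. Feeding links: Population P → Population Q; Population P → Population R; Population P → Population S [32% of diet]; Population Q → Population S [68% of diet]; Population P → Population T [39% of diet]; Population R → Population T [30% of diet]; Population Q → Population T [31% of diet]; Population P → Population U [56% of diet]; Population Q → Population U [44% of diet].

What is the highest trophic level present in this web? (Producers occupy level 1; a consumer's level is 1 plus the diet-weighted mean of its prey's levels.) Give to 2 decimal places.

Population Q: 1 + 1 = 2
Population R: 1 + 1 = 2
Population S: 1 + (0.32×1 + 0.68×2) = 2.68
Population T: 1 + (0.39×1 + 0.3×2 + 0.31×2) = 2.61
Population U: 1 + (0.56×1 + 0.44×2) = 2.44

2.68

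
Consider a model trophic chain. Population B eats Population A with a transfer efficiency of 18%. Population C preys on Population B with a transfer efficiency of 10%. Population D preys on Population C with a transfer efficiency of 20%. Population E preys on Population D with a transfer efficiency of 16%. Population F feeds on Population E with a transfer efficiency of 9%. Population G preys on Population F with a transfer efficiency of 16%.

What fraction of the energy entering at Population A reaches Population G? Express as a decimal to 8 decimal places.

0.00000829

Product of link efficiencies: 0.18 × 0.1 × 0.2 × 0.16 × 0.09 × 0.16 = 0.0000082944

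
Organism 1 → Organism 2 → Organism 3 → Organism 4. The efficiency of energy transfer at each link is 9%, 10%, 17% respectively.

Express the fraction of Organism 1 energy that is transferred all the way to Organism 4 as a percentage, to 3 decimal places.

0.153%

Product of link efficiencies: 0.09 × 0.1 × 0.17 = 0.00153
As a percentage: 0.00153 × 100 = 0.153%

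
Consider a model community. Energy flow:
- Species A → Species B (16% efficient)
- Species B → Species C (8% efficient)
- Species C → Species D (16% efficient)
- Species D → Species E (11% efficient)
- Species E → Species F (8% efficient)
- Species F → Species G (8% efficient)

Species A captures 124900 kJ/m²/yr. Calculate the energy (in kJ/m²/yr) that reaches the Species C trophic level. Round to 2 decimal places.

Species B: 124900 × 0.16 = 19984 kJ/m²/yr
Species C: 19984 × 0.08 = 1598.72 kJ/m²/yr

1598.72 kJ/m²/yr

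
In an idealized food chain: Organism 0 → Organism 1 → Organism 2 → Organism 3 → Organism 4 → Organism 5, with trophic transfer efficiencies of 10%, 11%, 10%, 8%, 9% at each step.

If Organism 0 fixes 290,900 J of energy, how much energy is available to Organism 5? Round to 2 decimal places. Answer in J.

Organism 1: 290900 × 0.1 = 29090 J
Organism 2: 29090 × 0.11 = 3199.9 J
Organism 3: 3199.9 × 0.1 = 319.99 J
Organism 4: 319.99 × 0.08 = 25.5992 J
Organism 5: 25.5992 × 0.09 = 2.303928 J

2.30 J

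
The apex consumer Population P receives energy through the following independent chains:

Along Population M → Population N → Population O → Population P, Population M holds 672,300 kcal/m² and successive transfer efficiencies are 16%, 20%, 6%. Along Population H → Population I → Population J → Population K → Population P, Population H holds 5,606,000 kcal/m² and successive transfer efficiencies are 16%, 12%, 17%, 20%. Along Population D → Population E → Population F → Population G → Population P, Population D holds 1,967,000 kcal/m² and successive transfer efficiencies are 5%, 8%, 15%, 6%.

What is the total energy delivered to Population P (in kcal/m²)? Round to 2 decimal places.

Via Population M: 672300 × 0.16 × 0.2 × 0.06 = 1290.816 kcal/m²
Via Population H: 5606000 × 0.16 × 0.12 × 0.17 × 0.2 = 3659.5968 kcal/m²
Via Population D: 1967000 × 0.05 × 0.08 × 0.15 × 0.06 = 70.812 kcal/m²
Total at Population P: 1290.816 + 3659.5968 + 70.812 = 5021.2248 kcal/m²

5021.22 kcal/m²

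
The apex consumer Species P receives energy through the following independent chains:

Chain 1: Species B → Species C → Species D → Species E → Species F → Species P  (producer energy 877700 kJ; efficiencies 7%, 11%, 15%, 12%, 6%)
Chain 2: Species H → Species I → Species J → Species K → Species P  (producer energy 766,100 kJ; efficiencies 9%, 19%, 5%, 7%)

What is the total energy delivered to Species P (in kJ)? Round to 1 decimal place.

Chain 1: 877700 × 0.07 × 0.11 × 0.15 × 0.12 × 0.06 = 7.2989532 kJ
Chain 2: 766100 × 0.09 × 0.19 × 0.05 × 0.07 = 45.851085 kJ
Total at Species P: 7.2989532 + 45.851085 = 53.1500382 kJ

53.2 kJ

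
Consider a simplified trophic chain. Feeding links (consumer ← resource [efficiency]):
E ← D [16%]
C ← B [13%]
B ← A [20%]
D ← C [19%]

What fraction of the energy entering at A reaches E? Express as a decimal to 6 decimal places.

Product of link efficiencies: 0.2 × 0.13 × 0.19 × 0.16 = 0.0007904

0.000790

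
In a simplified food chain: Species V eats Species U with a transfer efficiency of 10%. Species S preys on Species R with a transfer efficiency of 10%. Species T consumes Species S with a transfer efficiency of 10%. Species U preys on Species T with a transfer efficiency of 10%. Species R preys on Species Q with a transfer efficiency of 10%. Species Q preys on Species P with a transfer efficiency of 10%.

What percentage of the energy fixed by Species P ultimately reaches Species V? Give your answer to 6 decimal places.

Product of link efficiencies: 0.1 × 0.1 × 0.1 × 0.1 × 0.1 × 0.1 = 0.000001
As a percentage: 0.000001 × 100 = 0.000100%

0.000100%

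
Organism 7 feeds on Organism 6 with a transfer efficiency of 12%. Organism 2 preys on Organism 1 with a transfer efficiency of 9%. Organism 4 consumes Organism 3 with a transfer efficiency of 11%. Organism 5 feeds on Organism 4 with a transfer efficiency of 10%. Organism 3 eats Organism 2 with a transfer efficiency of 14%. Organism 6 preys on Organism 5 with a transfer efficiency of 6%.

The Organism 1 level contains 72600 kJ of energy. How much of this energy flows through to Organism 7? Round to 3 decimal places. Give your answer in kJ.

0.072 kJ

Organism 2: 72600 × 0.09 = 6534 kJ
Organism 3: 6534 × 0.14 = 914.76 kJ
Organism 4: 914.76 × 0.11 = 100.6236 kJ
Organism 5: 100.6236 × 0.1 = 10.06236 kJ
Organism 6: 10.06236 × 0.06 = 0.6037416 kJ
Organism 7: 0.6037416 × 0.12 = 0.072448992 kJ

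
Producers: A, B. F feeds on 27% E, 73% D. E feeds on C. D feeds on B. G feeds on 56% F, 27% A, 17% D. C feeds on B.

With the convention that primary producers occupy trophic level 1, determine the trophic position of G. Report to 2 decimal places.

C: 1 + 1 = 2
D: 1 + 1 = 2
E: 1 + 2 = 3
F: 1 + (0.27×3 + 0.73×2) = 3.27
G: 1 + (0.56×3.27 + 0.27×1 + 0.17×2) = 3.4412

3.44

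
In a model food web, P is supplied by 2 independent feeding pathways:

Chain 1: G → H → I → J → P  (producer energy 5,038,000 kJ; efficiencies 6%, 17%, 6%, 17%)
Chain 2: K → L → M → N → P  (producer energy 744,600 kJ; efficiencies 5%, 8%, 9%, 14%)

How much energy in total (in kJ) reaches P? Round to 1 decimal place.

Chain 1: 5038000 × 0.06 × 0.17 × 0.06 × 0.17 = 524.15352 kJ
Chain 2: 744600 × 0.05 × 0.08 × 0.09 × 0.14 = 37.52784 kJ
Total at P: 524.15352 + 37.52784 = 561.68136 kJ

561.7 kJ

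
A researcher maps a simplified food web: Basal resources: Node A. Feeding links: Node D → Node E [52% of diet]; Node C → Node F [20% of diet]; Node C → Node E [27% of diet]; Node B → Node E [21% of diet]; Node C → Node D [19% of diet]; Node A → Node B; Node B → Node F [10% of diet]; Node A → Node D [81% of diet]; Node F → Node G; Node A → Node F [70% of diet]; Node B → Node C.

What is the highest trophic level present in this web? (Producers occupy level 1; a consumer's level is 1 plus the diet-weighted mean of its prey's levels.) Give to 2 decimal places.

Node B: 1 + 1 = 2
Node C: 1 + 2 = 3
Node D: 1 + (0.19×3 + 0.81×1) = 2.38
Node E: 1 + (0.52×2.38 + 0.21×2 + 0.27×3) = 3.4676
Node F: 1 + (0.1×2 + 0.2×3 + 0.7×1) = 2.5
Node G: 1 + 2.5 = 3.5

3.50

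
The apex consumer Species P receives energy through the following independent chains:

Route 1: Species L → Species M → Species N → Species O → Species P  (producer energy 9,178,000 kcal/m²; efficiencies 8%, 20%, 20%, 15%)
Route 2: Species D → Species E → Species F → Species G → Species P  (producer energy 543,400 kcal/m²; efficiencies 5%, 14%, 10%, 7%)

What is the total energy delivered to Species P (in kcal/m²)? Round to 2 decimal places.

4432.07 kcal/m²

Route 1: 9178000 × 0.08 × 0.2 × 0.2 × 0.15 = 4405.44 kcal/m²
Route 2: 543400 × 0.05 × 0.14 × 0.1 × 0.07 = 26.6266 kcal/m²
Total at Species P: 4405.44 + 26.6266 = 4432.0666 kcal/m²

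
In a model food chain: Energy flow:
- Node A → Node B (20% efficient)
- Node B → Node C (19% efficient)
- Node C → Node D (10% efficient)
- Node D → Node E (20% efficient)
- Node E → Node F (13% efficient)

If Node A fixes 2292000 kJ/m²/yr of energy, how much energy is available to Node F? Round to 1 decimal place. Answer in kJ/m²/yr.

226.4 kJ/m²/yr

Node B: 2292000 × 0.2 = 458400 kJ/m²/yr
Node C: 458400 × 0.19 = 87096 kJ/m²/yr
Node D: 87096 × 0.1 = 8709.6 kJ/m²/yr
Node E: 8709.6 × 0.2 = 1741.92 kJ/m²/yr
Node F: 1741.92 × 0.13 = 226.4496 kJ/m²/yr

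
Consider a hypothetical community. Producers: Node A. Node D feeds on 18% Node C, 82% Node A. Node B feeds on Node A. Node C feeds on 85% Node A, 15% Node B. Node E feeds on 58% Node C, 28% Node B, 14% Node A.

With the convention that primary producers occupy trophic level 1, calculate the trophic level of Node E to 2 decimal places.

Node B: 1 + 1 = 2
Node C: 1 + (0.85×1 + 0.15×2) = 2.15
Node D: 1 + (0.18×2.15 + 0.82×1) = 2.207
Node E: 1 + (0.58×2.15 + 0.28×2 + 0.14×1) = 2.947

2.95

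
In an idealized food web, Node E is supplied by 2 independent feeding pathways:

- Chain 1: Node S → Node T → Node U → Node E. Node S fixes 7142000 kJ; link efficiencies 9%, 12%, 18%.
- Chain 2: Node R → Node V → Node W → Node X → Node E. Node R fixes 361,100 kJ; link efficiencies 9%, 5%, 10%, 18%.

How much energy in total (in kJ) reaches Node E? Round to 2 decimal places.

Chain 1: 7142000 × 0.09 × 0.12 × 0.18 = 13884.048 kJ
Chain 2: 361100 × 0.09 × 0.05 × 0.1 × 0.18 = 29.2491 kJ
Total at Node E: 13884.048 + 29.2491 = 13913.2971 kJ

13913.30 kJ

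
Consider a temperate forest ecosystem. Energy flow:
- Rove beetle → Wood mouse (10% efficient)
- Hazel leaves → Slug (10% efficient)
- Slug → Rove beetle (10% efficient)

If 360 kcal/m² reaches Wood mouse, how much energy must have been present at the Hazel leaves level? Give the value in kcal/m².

360000 kcal/m²

Cumulative transfer efficiency: 0.1 × 0.1 × 0.1 = 0.001
Hazel leaves energy = 360 / 0.001 = 360000 kcal/m²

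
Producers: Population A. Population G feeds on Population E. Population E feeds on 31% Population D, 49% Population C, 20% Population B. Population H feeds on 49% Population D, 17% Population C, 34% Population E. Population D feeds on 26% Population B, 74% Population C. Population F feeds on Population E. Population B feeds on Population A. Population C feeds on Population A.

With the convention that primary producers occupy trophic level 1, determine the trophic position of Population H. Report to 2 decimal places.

Population B: 1 + 1 = 2
Population C: 1 + 1 = 2
Population D: 1 + (0.26×2 + 0.74×2) = 3
Population E: 1 + (0.31×3 + 0.49×2 + 0.2×2) = 3.31
Population F: 1 + 3.31 = 4.31
Population G: 1 + 3.31 = 4.31
Population H: 1 + (0.49×3 + 0.17×2 + 0.34×3.31) = 3.9354

3.94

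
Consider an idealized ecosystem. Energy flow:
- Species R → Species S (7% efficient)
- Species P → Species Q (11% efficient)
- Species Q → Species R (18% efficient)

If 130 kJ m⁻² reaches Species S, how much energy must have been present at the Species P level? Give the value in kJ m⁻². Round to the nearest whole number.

Cumulative transfer efficiency: 0.11 × 0.18 × 0.07 = 0.001386
Species P energy = 130 / 0.001386 = 93795 kJ m⁻²

93795 kJ m⁻²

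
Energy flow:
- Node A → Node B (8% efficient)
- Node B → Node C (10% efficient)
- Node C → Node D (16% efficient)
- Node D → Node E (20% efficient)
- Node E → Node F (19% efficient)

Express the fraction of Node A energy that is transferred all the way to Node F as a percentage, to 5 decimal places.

Product of link efficiencies: 0.08 × 0.1 × 0.16 × 0.2 × 0.19 = 0.00004864
As a percentage: 0.00004864 × 100 = 0.00486%

0.00486%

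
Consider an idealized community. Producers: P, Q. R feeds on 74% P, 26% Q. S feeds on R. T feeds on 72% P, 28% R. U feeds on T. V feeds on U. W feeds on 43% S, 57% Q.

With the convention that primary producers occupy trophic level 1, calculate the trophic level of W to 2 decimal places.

R: 1 + (0.74×1 + 0.26×1) = 2
S: 1 + 2 = 3
T: 1 + (0.72×1 + 0.28×2) = 2.28
U: 1 + 2.28 = 3.28
V: 1 + 3.28 = 4.28
W: 1 + (0.43×3 + 0.57×1) = 2.86

2.86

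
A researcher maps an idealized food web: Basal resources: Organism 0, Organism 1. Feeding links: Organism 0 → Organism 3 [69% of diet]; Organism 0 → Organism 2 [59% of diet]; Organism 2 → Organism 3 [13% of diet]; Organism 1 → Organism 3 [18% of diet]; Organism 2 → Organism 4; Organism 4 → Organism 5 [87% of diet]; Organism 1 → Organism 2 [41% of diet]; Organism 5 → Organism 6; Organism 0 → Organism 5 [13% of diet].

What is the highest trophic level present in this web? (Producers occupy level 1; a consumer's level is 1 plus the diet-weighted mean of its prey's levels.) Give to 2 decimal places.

4.74

Organism 2: 1 + (0.59×1 + 0.41×1) = 2
Organism 3: 1 + (0.13×2 + 0.69×1 + 0.18×1) = 2.13
Organism 4: 1 + 2 = 3
Organism 5: 1 + (0.13×1 + 0.87×3) = 3.74
Organism 6: 1 + 3.74 = 4.74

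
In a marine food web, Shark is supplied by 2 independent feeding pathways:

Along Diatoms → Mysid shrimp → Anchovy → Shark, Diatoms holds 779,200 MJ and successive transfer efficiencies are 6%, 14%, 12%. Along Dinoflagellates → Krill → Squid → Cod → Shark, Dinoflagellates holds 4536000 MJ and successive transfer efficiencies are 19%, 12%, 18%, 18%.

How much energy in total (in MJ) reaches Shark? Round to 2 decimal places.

Via Diatoms: 779200 × 0.06 × 0.14 × 0.12 = 785.4336 MJ
Via Dinoflagellates: 4536000 × 0.19 × 0.12 × 0.18 × 0.18 = 3350.83392 MJ
Total at Shark: 785.4336 + 3350.83392 = 4136.26752 MJ

4136.27 MJ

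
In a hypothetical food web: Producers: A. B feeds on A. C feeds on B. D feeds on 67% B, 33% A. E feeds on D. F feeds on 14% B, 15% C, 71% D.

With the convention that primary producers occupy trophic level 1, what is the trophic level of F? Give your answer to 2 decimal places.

3.63

B: 1 + 1 = 2
C: 1 + 2 = 3
D: 1 + (0.67×2 + 0.33×1) = 2.67
E: 1 + 2.67 = 3.67
F: 1 + (0.14×2 + 0.15×3 + 0.71×2.67) = 3.6257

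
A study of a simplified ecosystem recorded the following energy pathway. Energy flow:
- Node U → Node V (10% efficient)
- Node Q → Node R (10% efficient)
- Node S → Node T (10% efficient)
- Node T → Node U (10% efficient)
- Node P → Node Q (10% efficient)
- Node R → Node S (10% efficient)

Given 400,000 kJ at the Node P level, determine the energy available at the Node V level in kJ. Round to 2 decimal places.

0.40 kJ

Node Q: 400000 × 0.1 = 40000 kJ
Node R: 40000 × 0.1 = 4000 kJ
Node S: 4000 × 0.1 = 400 kJ
Node T: 400 × 0.1 = 40 kJ
Node U: 40 × 0.1 = 4 kJ
Node V: 4 × 0.1 = 0.4 kJ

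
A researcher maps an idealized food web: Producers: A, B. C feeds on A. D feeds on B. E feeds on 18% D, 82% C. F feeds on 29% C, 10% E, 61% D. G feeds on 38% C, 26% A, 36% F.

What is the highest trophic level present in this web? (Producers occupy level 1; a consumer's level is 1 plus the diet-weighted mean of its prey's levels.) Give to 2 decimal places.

C: 1 + 1 = 2
D: 1 + 1 = 2
E: 1 + (0.18×2 + 0.82×2) = 3
F: 1 + (0.29×2 + 0.1×3 + 0.61×2) = 3.1
G: 1 + (0.38×2 + 0.26×1 + 0.36×3.1) = 3.136

3.14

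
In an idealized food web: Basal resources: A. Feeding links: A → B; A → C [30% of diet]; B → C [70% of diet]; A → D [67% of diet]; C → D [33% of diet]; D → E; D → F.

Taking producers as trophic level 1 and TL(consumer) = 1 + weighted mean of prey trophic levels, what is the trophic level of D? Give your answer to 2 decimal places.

B: 1 + 1 = 2
C: 1 + (0.3×1 + 0.7×2) = 2.7
D: 1 + (0.67×1 + 0.33×2.7) = 2.561
E: 1 + 2.561 = 3.561
F: 1 + 2.561 = 3.561

2.56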